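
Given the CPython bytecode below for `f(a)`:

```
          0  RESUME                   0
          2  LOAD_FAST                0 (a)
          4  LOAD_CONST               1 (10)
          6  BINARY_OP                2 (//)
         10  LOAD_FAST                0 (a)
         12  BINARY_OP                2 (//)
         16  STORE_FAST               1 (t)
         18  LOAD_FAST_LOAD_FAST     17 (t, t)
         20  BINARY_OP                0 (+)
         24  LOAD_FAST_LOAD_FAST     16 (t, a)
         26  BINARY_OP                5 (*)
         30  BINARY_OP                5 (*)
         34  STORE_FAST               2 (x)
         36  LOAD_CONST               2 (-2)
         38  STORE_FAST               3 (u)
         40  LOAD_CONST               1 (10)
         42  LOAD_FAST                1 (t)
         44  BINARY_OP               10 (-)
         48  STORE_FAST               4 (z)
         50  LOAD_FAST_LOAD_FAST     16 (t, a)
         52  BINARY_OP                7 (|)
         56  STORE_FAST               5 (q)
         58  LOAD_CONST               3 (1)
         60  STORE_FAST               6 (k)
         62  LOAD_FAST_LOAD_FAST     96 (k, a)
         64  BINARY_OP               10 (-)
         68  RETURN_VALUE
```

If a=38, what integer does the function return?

-37

LOAD_FAST a → push 38. Stack: [38]
LOAD_CONST → push 10. Stack: [38, 10]
BINARY_OP // → 38 // 10 = 3. Stack: [3]
LOAD_FAST a → push 38. Stack: [3, 38]
BINARY_OP // → 3 // 38 = 0. Stack: [0]
STORE_FAST t → t=0. Stack: []
LOAD_FAST_LOAD_FAST t,t → push 0,0. Stack: [0, 0]
BINARY_OP + → 0 + 0 = 0. Stack: [0]
LOAD_FAST_LOAD_FAST t,a → push 0,38. Stack: [0, 0, 38]
BINARY_OP * → 0 * 38 = 0. Stack: [0, 0]
BINARY_OP * → 0 * 0 = 0. Stack: [0]
STORE_FAST x → x=0. Stack: []
LOAD_CONST → push -2. Stack: [-2]
STORE_FAST u → u=-2. Stack: []
LOAD_CONST → push 10. Stack: [10]
LOAD_FAST t → push 0. Stack: [10, 0]
BINARY_OP - → 10 - 0 = 10. Stack: [10]
STORE_FAST z → z=10. Stack: []
LOAD_FAST_LOAD_FAST t,a → push 0,38. Stack: [0, 38]
BINARY_OP | → 0 | 38 = 38. Stack: [38]
STORE_FAST q → q=38. Stack: []
LOAD_CONST → push 1. Stack: [1]
STORE_FAST k → k=1. Stack: []
LOAD_FAST_LOAD_FAST k,a → push 1,38. Stack: [1, 38]
BINARY_OP - → 1 - 38 = -37. Stack: [-37]
RETURN_VALUE → return -37.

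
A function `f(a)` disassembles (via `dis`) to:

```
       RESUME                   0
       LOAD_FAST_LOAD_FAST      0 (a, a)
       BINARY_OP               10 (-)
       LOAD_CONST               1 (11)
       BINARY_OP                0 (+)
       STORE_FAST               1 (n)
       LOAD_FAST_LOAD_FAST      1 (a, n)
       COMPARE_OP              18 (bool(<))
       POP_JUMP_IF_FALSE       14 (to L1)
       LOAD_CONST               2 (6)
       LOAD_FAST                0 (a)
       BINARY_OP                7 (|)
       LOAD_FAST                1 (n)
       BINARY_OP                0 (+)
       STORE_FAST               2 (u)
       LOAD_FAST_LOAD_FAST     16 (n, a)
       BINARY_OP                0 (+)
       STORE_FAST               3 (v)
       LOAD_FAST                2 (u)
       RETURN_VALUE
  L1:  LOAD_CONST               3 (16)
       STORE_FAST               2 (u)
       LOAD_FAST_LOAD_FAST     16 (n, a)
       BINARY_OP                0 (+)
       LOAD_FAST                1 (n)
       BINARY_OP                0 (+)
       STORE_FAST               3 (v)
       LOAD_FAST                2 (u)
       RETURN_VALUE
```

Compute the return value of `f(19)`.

16

LOAD_FAST_LOAD_FAST a,a → push 19,19. Stack: [19, 19]
BINARY_OP - → 19 - 19 = 0. Stack: [0]
LOAD_CONST → push 11. Stack: [0, 11]
BINARY_OP + → 0 + 11 = 11. Stack: [11]
STORE_FAST n → n=11. Stack: []
LOAD_FAST_LOAD_FAST a,n → push 19,11. Stack: [19, 11]
COMPARE_OP bool(<) → 19 vs 11 = False. Stack: [False]
POP_JUMP_IF_FALSE → pop False; jump. Stack: []
LOAD_CONST → push 16. Stack: [16]
STORE_FAST u → u=16. Stack: []
LOAD_FAST_LOAD_FAST n,a → push 11,19. Stack: [11, 19]
BINARY_OP + → 11 + 19 = 30. Stack: [30]
LOAD_FAST n → push 11. Stack: [30, 11]
BINARY_OP + → 30 + 11 = 41. Stack: [41]
STORE_FAST v → v=41. Stack: []
LOAD_FAST u → push 16. Stack: [16]
RETURN_VALUE → return 16.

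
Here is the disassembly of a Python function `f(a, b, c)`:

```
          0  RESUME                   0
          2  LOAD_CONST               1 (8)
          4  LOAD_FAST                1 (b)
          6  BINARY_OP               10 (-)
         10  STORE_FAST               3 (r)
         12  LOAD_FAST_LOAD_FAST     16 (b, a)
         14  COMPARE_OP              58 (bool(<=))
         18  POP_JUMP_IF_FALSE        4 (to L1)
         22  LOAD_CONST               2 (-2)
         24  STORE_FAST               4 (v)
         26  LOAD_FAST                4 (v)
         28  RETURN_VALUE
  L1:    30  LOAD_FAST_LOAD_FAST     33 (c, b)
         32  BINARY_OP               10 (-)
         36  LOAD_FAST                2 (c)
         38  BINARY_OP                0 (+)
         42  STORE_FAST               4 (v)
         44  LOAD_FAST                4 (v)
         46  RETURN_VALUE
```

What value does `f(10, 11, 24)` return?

37

LOAD_CONST → push 8. Stack: [8]
LOAD_FAST b → push 11. Stack: [8, 11]
BINARY_OP - → 8 - 11 = -3. Stack: [-3]
STORE_FAST r → r=-3. Stack: []
LOAD_FAST_LOAD_FAST b,a → push 11,10. Stack: [11, 10]
COMPARE_OP bool(<=) → 11 vs 10 = False. Stack: [False]
POP_JUMP_IF_FALSE → pop False; jump. Stack: []
LOAD_FAST_LOAD_FAST c,b → push 24,11. Stack: [24, 11]
BINARY_OP - → 24 - 11 = 13. Stack: [13]
LOAD_FAST c → push 24. Stack: [13, 24]
BINARY_OP + → 13 + 24 = 37. Stack: [37]
STORE_FAST v → v=37. Stack: []
LOAD_FAST v → push 37. Stack: [37]
RETURN_VALUE → return 37.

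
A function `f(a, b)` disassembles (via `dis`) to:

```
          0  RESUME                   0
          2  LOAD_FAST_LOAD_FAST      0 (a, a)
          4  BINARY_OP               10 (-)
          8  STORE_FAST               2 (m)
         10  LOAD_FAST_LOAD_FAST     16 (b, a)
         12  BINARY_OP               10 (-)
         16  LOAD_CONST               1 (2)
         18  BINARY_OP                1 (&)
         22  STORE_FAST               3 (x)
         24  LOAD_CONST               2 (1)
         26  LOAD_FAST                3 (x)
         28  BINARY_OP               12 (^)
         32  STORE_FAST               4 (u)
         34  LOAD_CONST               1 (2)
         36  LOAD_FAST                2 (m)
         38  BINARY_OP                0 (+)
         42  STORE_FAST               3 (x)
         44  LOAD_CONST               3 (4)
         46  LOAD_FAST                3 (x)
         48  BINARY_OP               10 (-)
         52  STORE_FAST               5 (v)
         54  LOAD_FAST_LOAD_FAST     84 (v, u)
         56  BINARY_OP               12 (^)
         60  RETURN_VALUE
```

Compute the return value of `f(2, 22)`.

3

LOAD_FAST_LOAD_FAST a,a → push 2,2. Stack: [2, 2]
BINARY_OP - → 2 - 2 = 0. Stack: [0]
STORE_FAST m → m=0. Stack: []
LOAD_FAST_LOAD_FAST b,a → push 22,2. Stack: [22, 2]
BINARY_OP - → 22 - 2 = 20. Stack: [20]
LOAD_CONST → push 2. Stack: [20, 2]
BINARY_OP & → 20 & 2 = 0. Stack: [0]
STORE_FAST x → x=0. Stack: []
LOAD_CONST → push 1. Stack: [1]
LOAD_FAST x → push 0. Stack: [1, 0]
BINARY_OP ^ → 1 ^ 0 = 1. Stack: [1]
STORE_FAST u → u=1. Stack: []
LOAD_CONST → push 2. Stack: [2]
LOAD_FAST m → push 0. Stack: [2, 0]
BINARY_OP + → 2 + 0 = 2. Stack: [2]
STORE_FAST x → x=2. Stack: []
LOAD_CONST → push 4. Stack: [4]
LOAD_FAST x → push 2. Stack: [4, 2]
BINARY_OP - → 4 - 2 = 2. Stack: [2]
STORE_FAST v → v=2. Stack: []
LOAD_FAST_LOAD_FAST v,u → push 2,1. Stack: [2, 1]
BINARY_OP ^ → 2 ^ 1 = 3. Stack: [3]
RETURN_VALUE → return 3.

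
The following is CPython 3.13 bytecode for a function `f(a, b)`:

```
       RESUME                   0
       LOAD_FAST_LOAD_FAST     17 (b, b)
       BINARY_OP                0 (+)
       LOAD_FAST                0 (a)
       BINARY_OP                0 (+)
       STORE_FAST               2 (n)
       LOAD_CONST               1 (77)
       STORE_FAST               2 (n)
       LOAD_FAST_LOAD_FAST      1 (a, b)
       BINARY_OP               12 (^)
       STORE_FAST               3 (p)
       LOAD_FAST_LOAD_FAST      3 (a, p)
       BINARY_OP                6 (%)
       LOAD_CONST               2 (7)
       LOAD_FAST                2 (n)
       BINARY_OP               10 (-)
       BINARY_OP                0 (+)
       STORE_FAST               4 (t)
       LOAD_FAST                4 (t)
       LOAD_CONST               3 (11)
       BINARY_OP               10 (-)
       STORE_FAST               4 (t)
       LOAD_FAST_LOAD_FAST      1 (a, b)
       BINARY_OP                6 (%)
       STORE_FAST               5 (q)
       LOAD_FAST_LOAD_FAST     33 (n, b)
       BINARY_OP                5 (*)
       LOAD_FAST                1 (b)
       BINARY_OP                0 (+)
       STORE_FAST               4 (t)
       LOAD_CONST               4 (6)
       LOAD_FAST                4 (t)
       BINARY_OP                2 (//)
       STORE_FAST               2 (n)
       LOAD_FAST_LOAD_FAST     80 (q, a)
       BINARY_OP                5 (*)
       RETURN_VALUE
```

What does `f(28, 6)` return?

LOAD_FAST_LOAD_FAST b,b → push 6,6. Stack: [6, 6]
BINARY_OP + → 6 + 6 = 12. Stack: [12]
LOAD_FAST a → push 28. Stack: [12, 28]
BINARY_OP + → 12 + 28 = 40. Stack: [40]
STORE_FAST n → n=40. Stack: []
LOAD_CONST → push 77. Stack: [77]
STORE_FAST n → n=77. Stack: []
LOAD_FAST_LOAD_FAST a,b → push 28,6. Stack: [28, 6]
BINARY_OP ^ → 28 ^ 6 = 26. Stack: [26]
STORE_FAST p → p=26. Stack: []
LOAD_FAST_LOAD_FAST a,p → push 28,26. Stack: [28, 26]
BINARY_OP % → 28 % 26 = 2. Stack: [2]
LOAD_CONST → push 7. Stack: [2, 7]
LOAD_FAST n → push 77. Stack: [2, 7, 77]
BINARY_OP - → 7 - 77 = -70. Stack: [2, -70]
BINARY_OP + → 2 + -70 = -68. Stack: [-68]
STORE_FAST t → t=-68. Stack: []
LOAD_FAST t → push -68. Stack: [-68]
LOAD_CONST → push 11. Stack: [-68, 11]
BINARY_OP - → -68 - 11 = -79. Stack: [-79]
STORE_FAST t → t=-79. Stack: []
LOAD_FAST_LOAD_FAST a,b → push 28,6. Stack: [28, 6]
BINARY_OP % → 28 % 6 = 4. Stack: [4]
STORE_FAST q → q=4. Stack: []
LOAD_FAST_LOAD_FAST n,b → push 77,6. Stack: [77, 6]
BINARY_OP * → 77 * 6 = 462. Stack: [462]
LOAD_FAST b → push 6. Stack: [462, 6]
BINARY_OP + → 462 + 6 = 468. Stack: [468]
STORE_FAST t → t=468. Stack: []
LOAD_CONST → push 6. Stack: [6]
LOAD_FAST t → push 468. Stack: [6, 468]
BINARY_OP // → 6 // 468 = 0. Stack: [0]
STORE_FAST n → n=0. Stack: []
LOAD_FAST_LOAD_FAST q,a → push 4,28. Stack: [4, 28]
BINARY_OP * → 4 * 28 = 112. Stack: [112]
RETURN_VALUE → return 112.

112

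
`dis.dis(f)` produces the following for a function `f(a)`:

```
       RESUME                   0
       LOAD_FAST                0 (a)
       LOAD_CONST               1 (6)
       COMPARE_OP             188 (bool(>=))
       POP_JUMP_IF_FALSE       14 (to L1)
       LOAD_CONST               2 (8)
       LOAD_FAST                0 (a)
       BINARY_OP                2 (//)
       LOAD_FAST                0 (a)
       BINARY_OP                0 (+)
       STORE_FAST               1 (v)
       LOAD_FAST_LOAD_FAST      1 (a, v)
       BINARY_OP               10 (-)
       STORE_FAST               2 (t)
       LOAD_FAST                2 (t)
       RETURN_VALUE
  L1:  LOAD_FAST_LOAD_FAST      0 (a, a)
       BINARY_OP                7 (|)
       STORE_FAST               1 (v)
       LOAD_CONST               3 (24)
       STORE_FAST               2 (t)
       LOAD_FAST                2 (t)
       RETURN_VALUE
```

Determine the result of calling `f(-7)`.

24

LOAD_FAST a → push -7. Stack: [-7]
LOAD_CONST → push 6. Stack: [-7, 6]
COMPARE_OP bool(>=) → -7 vs 6 = False. Stack: [False]
POP_JUMP_IF_FALSE → pop False; jump. Stack: []
LOAD_FAST_LOAD_FAST a,a → push -7,-7. Stack: [-7, -7]
BINARY_OP | → -7 | -7 = -7. Stack: [-7]
STORE_FAST v → v=-7. Stack: []
LOAD_CONST → push 24. Stack: [24]
STORE_FAST t → t=24. Stack: []
LOAD_FAST t → push 24. Stack: [24]
RETURN_VALUE → return 24.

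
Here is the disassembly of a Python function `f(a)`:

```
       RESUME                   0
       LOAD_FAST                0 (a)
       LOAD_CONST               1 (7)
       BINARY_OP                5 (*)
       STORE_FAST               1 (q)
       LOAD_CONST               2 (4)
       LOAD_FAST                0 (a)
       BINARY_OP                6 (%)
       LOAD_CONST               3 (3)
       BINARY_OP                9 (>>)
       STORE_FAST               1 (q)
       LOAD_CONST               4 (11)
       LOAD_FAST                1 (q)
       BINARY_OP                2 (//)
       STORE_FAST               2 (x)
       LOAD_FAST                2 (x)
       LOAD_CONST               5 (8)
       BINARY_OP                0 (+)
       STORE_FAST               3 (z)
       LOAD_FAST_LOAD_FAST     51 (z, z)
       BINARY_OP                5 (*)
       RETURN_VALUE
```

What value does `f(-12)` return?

LOAD_FAST a → push -12. Stack: [-12]
LOAD_CONST → push 7. Stack: [-12, 7]
BINARY_OP * → -12 * 7 = -84. Stack: [-84]
STORE_FAST q → q=-84. Stack: []
LOAD_CONST → push 4. Stack: [4]
LOAD_FAST a → push -12. Stack: [4, -12]
BINARY_OP % → 4 % -12 = -8. Stack: [-8]
LOAD_CONST → push 3. Stack: [-8, 3]
BINARY_OP >> → -8 >> 3 = -1. Stack: [-1]
STORE_FAST q → q=-1. Stack: []
LOAD_CONST → push 11. Stack: [11]
LOAD_FAST q → push -1. Stack: [11, -1]
BINARY_OP // → 11 // -1 = -11. Stack: [-11]
STORE_FAST x → x=-11. Stack: []
LOAD_FAST x → push -11. Stack: [-11]
LOAD_CONST → push 8. Stack: [-11, 8]
BINARY_OP + → -11 + 8 = -3. Stack: [-3]
STORE_FAST z → z=-3. Stack: []
LOAD_FAST_LOAD_FAST z,z → push -3,-3. Stack: [-3, -3]
BINARY_OP * → -3 * -3 = 9. Stack: [9]
RETURN_VALUE → return 9.

9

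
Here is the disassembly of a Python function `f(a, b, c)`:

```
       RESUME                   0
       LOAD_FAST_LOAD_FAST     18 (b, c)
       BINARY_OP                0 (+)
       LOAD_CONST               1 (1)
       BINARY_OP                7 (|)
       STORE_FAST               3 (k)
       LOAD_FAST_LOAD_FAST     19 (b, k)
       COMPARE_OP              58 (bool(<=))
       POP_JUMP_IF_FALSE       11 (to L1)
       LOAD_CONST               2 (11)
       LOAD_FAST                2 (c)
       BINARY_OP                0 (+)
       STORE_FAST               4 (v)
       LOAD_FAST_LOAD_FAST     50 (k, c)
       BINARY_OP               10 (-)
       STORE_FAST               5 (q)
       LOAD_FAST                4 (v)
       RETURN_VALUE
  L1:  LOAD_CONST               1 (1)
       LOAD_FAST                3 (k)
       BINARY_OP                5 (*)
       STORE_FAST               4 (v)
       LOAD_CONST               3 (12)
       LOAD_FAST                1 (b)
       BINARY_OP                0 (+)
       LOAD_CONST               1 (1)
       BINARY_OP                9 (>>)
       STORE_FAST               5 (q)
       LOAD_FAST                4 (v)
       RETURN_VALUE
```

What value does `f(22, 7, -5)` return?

3

LOAD_FAST_LOAD_FAST b,c → push 7,-5. Stack: [7, -5]
BINARY_OP + → 7 + -5 = 2. Stack: [2]
LOAD_CONST → push 1. Stack: [2, 1]
BINARY_OP | → 2 | 1 = 3. Stack: [3]
STORE_FAST k → k=3. Stack: []
LOAD_FAST_LOAD_FAST b,k → push 7,3. Stack: [7, 3]
COMPARE_OP bool(<=) → 7 vs 3 = False. Stack: [False]
POP_JUMP_IF_FALSE → pop False; jump. Stack: []
LOAD_CONST → push 1. Stack: [1]
LOAD_FAST k → push 3. Stack: [1, 3]
BINARY_OP * → 1 * 3 = 3. Stack: [3]
STORE_FAST v → v=3. Stack: []
LOAD_CONST → push 12. Stack: [12]
LOAD_FAST b → push 7. Stack: [12, 7]
BINARY_OP + → 12 + 7 = 19. Stack: [19]
LOAD_CONST → push 1. Stack: [19, 1]
BINARY_OP >> → 19 >> 1 = 9. Stack: [9]
STORE_FAST q → q=9. Stack: []
LOAD_FAST v → push 3. Stack: [3]
RETURN_VALUE → return 3.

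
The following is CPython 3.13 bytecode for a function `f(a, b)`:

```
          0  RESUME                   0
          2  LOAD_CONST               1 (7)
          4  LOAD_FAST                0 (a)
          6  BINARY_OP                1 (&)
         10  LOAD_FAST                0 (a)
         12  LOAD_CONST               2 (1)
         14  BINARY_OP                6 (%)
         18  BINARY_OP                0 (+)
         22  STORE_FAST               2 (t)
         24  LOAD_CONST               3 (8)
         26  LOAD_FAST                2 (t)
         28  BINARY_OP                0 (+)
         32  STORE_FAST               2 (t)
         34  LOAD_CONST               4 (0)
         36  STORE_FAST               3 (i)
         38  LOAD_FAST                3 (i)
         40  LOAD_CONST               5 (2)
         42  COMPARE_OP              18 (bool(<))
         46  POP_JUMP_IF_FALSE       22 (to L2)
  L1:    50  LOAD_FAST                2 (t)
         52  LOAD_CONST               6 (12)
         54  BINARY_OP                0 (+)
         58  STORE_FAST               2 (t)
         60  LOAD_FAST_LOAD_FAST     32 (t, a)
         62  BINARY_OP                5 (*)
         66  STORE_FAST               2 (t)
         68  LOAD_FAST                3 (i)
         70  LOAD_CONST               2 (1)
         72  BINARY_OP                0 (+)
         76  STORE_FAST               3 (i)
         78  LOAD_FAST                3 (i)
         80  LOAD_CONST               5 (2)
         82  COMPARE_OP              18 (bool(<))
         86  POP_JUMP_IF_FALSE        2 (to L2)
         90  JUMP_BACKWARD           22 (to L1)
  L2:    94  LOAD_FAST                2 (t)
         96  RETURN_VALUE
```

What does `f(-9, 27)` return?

LOAD_CONST → push 7. Stack: [7]
LOAD_FAST a → push -9. Stack: [7, -9]
BINARY_OP & → 7 & -9 = 7. Stack: [7]
LOAD_FAST a → push -9. Stack: [7, -9]
LOAD_CONST → push 1. Stack: [7, -9, 1]
BINARY_OP % → -9 % 1 = 0. Stack: [7, 0]
BINARY_OP + → 7 + 0 = 7. Stack: [7]
STORE_FAST t → t=7. Stack: []
LOAD_CONST → push 8. Stack: [8]
LOAD_FAST t → push 7. Stack: [8, 7]
BINARY_OP + → 8 + 7 = 15. Stack: [15]
STORE_FAST t → t=15. Stack: []
LOAD_CONST → push 0. Stack: [0]
STORE_FAST i → i=0. Stack: []
LOAD_FAST i → push 0. Stack: [0]
LOAD_CONST → push 2. Stack: [0, 2]
COMPARE_OP bool(<) → 0 vs 2 = True. Stack: [True]
POP_JUMP_IF_FALSE → pop True; no jump. Stack: []
LOAD_FAST t → push 15. Stack: [15]
LOAD_CONST → push 12. Stack: [15, 12]
BINARY_OP + → 15 + 12 = 27. Stack: [27]
STORE_FAST t → t=27. Stack: []
LOAD_FAST_LOAD_FAST t,a → push 27,-9. Stack: [27, -9]
BINARY_OP * → 27 * -9 = -243. Stack: [-243]
STORE_FAST t → t=-243. Stack: []
LOAD_FAST i → push 0. Stack: [0]
LOAD_CONST → push 1. Stack: [0, 1]
BINARY_OP + → 0 + 1 = 1. Stack: [1]
STORE_FAST i → i=1. Stack: []
LOAD_FAST i → push 1. Stack: [1]
LOAD_CONST → push 2. Stack: [1, 2]
COMPARE_OP bool(<) → 1 vs 2 = True. Stack: [True]
POP_JUMP_IF_FALSE → pop True; no jump. Stack: []
LOAD_FAST t → push -243. Stack: [-243]
LOAD_CONST → push 12. Stack: [-243, 12]
BINARY_OP + → -243 + 12 = -231. Stack: [-231]
STORE_FAST t → t=-231. Stack: []
LOAD_FAST_LOAD_FAST t,a → push -231,-9. Stack: [-231, -9]
BINARY_OP * → -231 * -9 = 2079. Stack: [2079]
STORE_FAST t → t=2079. Stack: []
LOAD_FAST i → push 1. Stack: [1]
LOAD_CONST → push 1. Stack: [1, 1]
BINARY_OP + → 1 + 1 = 2. Stack: [2]
STORE_FAST i → i=2. Stack: []
LOAD_FAST i → push 2. Stack: [2]
LOAD_CONST → push 2. Stack: [2, 2]
COMPARE_OP bool(<) → 2 vs 2 = False. Stack: [False]
POP_JUMP_IF_FALSE → pop False; jump. Stack: []
LOAD_FAST t → push 2079. Stack: [2079]
RETURN_VALUE → return 2079.

2079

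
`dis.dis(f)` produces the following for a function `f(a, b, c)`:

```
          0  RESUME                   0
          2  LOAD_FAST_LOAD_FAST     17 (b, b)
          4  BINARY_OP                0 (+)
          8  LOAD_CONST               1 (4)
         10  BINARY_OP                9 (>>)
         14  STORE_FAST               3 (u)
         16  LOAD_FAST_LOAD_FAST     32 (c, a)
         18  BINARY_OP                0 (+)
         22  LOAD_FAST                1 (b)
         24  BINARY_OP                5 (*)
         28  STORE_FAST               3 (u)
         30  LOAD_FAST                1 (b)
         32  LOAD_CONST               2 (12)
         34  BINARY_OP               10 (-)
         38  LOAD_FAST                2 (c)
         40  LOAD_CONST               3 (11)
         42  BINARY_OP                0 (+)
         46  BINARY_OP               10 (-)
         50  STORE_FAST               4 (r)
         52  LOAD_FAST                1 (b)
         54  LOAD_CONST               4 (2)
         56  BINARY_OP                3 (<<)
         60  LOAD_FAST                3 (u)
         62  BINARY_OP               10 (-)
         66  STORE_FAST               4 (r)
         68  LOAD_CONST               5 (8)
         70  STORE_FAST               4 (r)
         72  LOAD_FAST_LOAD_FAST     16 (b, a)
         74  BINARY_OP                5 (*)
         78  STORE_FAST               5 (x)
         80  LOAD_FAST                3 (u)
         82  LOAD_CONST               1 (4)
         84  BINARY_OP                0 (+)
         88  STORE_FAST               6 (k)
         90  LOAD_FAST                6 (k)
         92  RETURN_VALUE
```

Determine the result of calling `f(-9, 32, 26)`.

LOAD_FAST_LOAD_FAST b,b → push 32,32. Stack: [32, 32]
BINARY_OP + → 32 + 32 = 64. Stack: [64]
LOAD_CONST → push 4. Stack: [64, 4]
BINARY_OP >> → 64 >> 4 = 4. Stack: [4]
STORE_FAST u → u=4. Stack: []
LOAD_FAST_LOAD_FAST c,a → push 26,-9. Stack: [26, -9]
BINARY_OP + → 26 + -9 = 17. Stack: [17]
LOAD_FAST b → push 32. Stack: [17, 32]
BINARY_OP * → 17 * 32 = 544. Stack: [544]
STORE_FAST u → u=544. Stack: []
LOAD_FAST b → push 32. Stack: [32]
LOAD_CONST → push 12. Stack: [32, 12]
BINARY_OP - → 32 - 12 = 20. Stack: [20]
LOAD_FAST c → push 26. Stack: [20, 26]
LOAD_CONST → push 11. Stack: [20, 26, 11]
BINARY_OP + → 26 + 11 = 37. Stack: [20, 37]
BINARY_OP - → 20 - 37 = -17. Stack: [-17]
STORE_FAST r → r=-17. Stack: []
LOAD_FAST b → push 32. Stack: [32]
LOAD_CONST → push 2. Stack: [32, 2]
BINARY_OP << → 32 << 2 = 128. Stack: [128]
LOAD_FAST u → push 544. Stack: [128, 544]
BINARY_OP - → 128 - 544 = -416. Stack: [-416]
STORE_FAST r → r=-416. Stack: []
LOAD_CONST → push 8. Stack: [8]
STORE_FAST r → r=8. Stack: []
LOAD_FAST_LOAD_FAST b,a → push 32,-9. Stack: [32, -9]
BINARY_OP * → 32 * -9 = -288. Stack: [-288]
STORE_FAST x → x=-288. Stack: []
LOAD_FAST u → push 544. Stack: [544]
LOAD_CONST → push 4. Stack: [544, 4]
BINARY_OP + → 544 + 4 = 548. Stack: [548]
STORE_FAST k → k=548. Stack: []
LOAD_FAST k → push 548. Stack: [548]
RETURN_VALUE → return 548.

548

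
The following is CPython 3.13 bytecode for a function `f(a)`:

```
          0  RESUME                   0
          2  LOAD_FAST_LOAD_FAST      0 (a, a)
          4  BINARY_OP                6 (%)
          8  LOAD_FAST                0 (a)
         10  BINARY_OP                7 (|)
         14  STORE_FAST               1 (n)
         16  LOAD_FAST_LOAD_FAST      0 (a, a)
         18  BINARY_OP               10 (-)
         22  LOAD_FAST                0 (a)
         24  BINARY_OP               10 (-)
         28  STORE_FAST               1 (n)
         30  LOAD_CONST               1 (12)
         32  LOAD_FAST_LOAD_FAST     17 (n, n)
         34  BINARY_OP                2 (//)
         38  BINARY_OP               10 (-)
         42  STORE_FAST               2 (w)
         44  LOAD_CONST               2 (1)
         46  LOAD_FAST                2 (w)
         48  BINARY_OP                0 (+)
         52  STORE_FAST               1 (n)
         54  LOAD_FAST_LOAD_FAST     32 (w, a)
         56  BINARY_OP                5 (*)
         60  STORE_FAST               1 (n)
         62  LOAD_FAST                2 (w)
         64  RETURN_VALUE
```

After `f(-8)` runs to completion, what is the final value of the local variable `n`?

LOAD_FAST_LOAD_FAST a,a → push -8,-8. Stack: [-8, -8]
BINARY_OP % → -8 % -8 = 0. Stack: [0]
LOAD_FAST a → push -8. Stack: [0, -8]
BINARY_OP | → 0 | -8 = -8. Stack: [-8]
STORE_FAST n → n=-8. Stack: []
LOAD_FAST_LOAD_FAST a,a → push -8,-8. Stack: [-8, -8]
BINARY_OP - → -8 - -8 = 0. Stack: [0]
LOAD_FAST a → push -8. Stack: [0, -8]
BINARY_OP - → 0 - -8 = 8. Stack: [8]
STORE_FAST n → n=8. Stack: []
LOAD_CONST → push 12. Stack: [12]
LOAD_FAST_LOAD_FAST n,n → push 8,8. Stack: [12, 8, 8]
BINARY_OP // → 8 // 8 = 1. Stack: [12, 1]
BINARY_OP - → 12 - 1 = 11. Stack: [11]
STORE_FAST w → w=11. Stack: []
LOAD_CONST → push 1. Stack: [1]
LOAD_FAST w → push 11. Stack: [1, 11]
BINARY_OP + → 1 + 11 = 12. Stack: [12]
STORE_FAST n → n=12. Stack: []
LOAD_FAST_LOAD_FAST w,a → push 11,-8. Stack: [11, -8]
BINARY_OP * → 11 * -8 = -88. Stack: [-88]
STORE_FAST n → n=-88. Stack: []
LOAD_FAST w → push 11. Stack: [11]
RETURN_VALUE → return 11.

-88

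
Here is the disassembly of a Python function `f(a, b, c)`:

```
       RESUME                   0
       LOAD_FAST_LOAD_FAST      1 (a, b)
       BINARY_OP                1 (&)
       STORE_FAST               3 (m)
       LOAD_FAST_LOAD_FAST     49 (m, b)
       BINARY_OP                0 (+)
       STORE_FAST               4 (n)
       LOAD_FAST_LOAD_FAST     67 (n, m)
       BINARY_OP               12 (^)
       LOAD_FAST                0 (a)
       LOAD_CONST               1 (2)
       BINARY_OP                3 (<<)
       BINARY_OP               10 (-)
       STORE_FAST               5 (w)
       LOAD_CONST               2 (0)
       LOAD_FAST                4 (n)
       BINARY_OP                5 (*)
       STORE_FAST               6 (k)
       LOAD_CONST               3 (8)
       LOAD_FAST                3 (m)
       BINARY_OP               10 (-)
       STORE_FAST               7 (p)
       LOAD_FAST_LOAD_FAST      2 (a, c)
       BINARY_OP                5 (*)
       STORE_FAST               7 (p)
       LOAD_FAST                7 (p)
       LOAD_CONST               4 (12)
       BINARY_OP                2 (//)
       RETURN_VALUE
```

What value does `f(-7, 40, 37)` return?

-22

LOAD_FAST_LOAD_FAST a,b → push -7,40. Stack: [-7, 40]
BINARY_OP & → -7 & 40 = 40. Stack: [40]
STORE_FAST m → m=40. Stack: []
LOAD_FAST_LOAD_FAST m,b → push 40,40. Stack: [40, 40]
BINARY_OP + → 40 + 40 = 80. Stack: [80]
STORE_FAST n → n=80. Stack: []
LOAD_FAST_LOAD_FAST n,m → push 80,40. Stack: [80, 40]
BINARY_OP ^ → 80 ^ 40 = 120. Stack: [120]
LOAD_FAST a → push -7. Stack: [120, -7]
LOAD_CONST → push 2. Stack: [120, -7, 2]
BINARY_OP << → -7 << 2 = -28. Stack: [120, -28]
BINARY_OP - → 120 - -28 = 148. Stack: [148]
STORE_FAST w → w=148. Stack: []
LOAD_CONST → push 0. Stack: [0]
LOAD_FAST n → push 80. Stack: [0, 80]
BINARY_OP * → 0 * 80 = 0. Stack: [0]
STORE_FAST k → k=0. Stack: []
LOAD_CONST → push 8. Stack: [8]
LOAD_FAST m → push 40. Stack: [8, 40]
BINARY_OP - → 8 - 40 = -32. Stack: [-32]
STORE_FAST p → p=-32. Stack: []
LOAD_FAST_LOAD_FAST a,c → push -7,37. Stack: [-7, 37]
BINARY_OP * → -7 * 37 = -259. Stack: [-259]
STORE_FAST p → p=-259. Stack: []
LOAD_FAST p → push -259. Stack: [-259]
LOAD_CONST → push 12. Stack: [-259, 12]
BINARY_OP // → -259 // 12 = -22. Stack: [-22]
RETURN_VALUE → return -22.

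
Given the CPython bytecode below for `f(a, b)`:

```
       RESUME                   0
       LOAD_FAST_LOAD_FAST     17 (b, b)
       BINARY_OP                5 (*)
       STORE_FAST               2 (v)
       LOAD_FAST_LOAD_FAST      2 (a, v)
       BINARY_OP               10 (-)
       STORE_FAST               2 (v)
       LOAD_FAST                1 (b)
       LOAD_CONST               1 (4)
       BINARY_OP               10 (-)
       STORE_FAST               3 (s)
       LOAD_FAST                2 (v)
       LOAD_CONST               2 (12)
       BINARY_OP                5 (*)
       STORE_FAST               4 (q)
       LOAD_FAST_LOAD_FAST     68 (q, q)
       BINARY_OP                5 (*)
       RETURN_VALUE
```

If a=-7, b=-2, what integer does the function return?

17424

LOAD_FAST_LOAD_FAST b,b → push -2,-2. Stack: [-2, -2]
BINARY_OP * → -2 * -2 = 4. Stack: [4]
STORE_FAST v → v=4. Stack: []
LOAD_FAST_LOAD_FAST a,v → push -7,4. Stack: [-7, 4]
BINARY_OP - → -7 - 4 = -11. Stack: [-11]
STORE_FAST v → v=-11. Stack: []
LOAD_FAST b → push -2. Stack: [-2]
LOAD_CONST → push 4. Stack: [-2, 4]
BINARY_OP - → -2 - 4 = -6. Stack: [-6]
STORE_FAST s → s=-6. Stack: []
LOAD_FAST v → push -11. Stack: [-11]
LOAD_CONST → push 12. Stack: [-11, 12]
BINARY_OP * → -11 * 12 = -132. Stack: [-132]
STORE_FAST q → q=-132. Stack: []
LOAD_FAST_LOAD_FAST q,q → push -132,-132. Stack: [-132, -132]
BINARY_OP * → -132 * -132 = 17424. Stack: [17424]
RETURN_VALUE → return 17424.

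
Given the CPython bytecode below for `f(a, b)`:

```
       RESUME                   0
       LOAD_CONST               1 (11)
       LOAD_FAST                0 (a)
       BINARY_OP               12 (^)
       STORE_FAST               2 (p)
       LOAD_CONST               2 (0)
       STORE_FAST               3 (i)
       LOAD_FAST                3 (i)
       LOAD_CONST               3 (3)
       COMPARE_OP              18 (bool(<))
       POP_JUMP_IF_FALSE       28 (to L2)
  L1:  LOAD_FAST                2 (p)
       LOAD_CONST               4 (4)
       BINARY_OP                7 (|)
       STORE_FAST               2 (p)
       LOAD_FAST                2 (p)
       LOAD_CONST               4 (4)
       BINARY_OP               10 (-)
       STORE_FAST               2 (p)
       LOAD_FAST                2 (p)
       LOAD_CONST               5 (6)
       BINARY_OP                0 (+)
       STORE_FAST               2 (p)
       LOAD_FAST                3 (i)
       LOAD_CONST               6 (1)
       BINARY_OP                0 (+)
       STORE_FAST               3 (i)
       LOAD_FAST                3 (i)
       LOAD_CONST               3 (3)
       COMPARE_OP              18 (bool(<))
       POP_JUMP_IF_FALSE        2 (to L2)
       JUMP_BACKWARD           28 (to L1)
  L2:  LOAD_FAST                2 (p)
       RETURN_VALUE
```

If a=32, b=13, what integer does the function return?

57

LOAD_CONST → push 11
LOAD_FAST a → push 32
BINARY_OP ^ → 11 ^ 32 = 43
STORE_FAST p → p=43
LOAD_CONST → push 0
STORE_FAST i → i=0
LOAD_FAST i → push 0
LOAD_CONST → push 3
COMPARE_OP bool(<) → 0 vs 3 = True
POP_JUMP_IF_FALSE → pop True; no jump
LOAD_FAST p → push 43
LOAD_CONST → push 4
BINARY_OP | → 43 | 4 = 47
STORE_FAST p → p=47
LOAD_FAST p → push 47
LOAD_CONST → push 4
BINARY_OP - → 47 - 4 = 43
STORE_FAST p → p=43
LOAD_FAST p → push 43
LOAD_CONST → push 6
BINARY_OP + → 43 + 6 = 49
STORE_FAST p → p=49
LOAD_FAST i → push 0
LOAD_CONST → push 1
BINARY_OP + → 0 + 1 = 1
STORE_FAST i → i=1
LOAD_FAST i → push 1
LOAD_CONST → push 3
COMPARE_OP bool(<) → 1 vs 3 = True
POP_JUMP_IF_FALSE → pop True; no jump
LOAD_FAST p → push 49
LOAD_CONST → push 4
BINARY_OP | → 49 | 4 = 53
STORE_FAST p → p=53
LOAD_FAST p → push 53
LOAD_CONST → push 4
BINARY_OP - → 53 - 4 = 49
STORE_FAST p → p=49
LOAD_FAST p → push 49
LOAD_CONST → push 6
BINARY_OP + → 49 + 6 = 55
STORE_FAST p → p=55
LOAD_FAST i → push 1
LOAD_CONST → push 1
BINARY_OP + → 1 + 1 = 2
STORE_FAST i → i=2
LOAD_FAST i → push 2
LOAD_CONST → push 3
COMPARE_OP bool(<) → 2 vs 3 = True
POP_JUMP_IF_FALSE → pop True; no jump
LOAD_FAST p → push 55
LOAD_CONST → push 4
BINARY_OP | → 55 | 4 = 55
STORE_FAST p → p=55
LOAD_FAST p → push 55
LOAD_CONST → push 4
BINARY_OP - → 55 - 4 = 51
STORE_FAST p → p=51
LOAD_FAST p → push 51
LOAD_CONST → push 6
BINARY_OP + → 51 + 6 = 57
STORE_FAST p → p=57
LOAD_FAST i → push 2
LOAD_CONST → push 1
BINARY_OP + → 2 + 1 = 3
STORE_FAST i → i=3
LOAD_FAST i → push 3
LOAD_CONST → push 3
COMPARE_OP bool(<) → 3 vs 3 = False
POP_JUMP_IF_FALSE → pop False; jump
LOAD_FAST p → push 57
RETURN_VALUE → return 57.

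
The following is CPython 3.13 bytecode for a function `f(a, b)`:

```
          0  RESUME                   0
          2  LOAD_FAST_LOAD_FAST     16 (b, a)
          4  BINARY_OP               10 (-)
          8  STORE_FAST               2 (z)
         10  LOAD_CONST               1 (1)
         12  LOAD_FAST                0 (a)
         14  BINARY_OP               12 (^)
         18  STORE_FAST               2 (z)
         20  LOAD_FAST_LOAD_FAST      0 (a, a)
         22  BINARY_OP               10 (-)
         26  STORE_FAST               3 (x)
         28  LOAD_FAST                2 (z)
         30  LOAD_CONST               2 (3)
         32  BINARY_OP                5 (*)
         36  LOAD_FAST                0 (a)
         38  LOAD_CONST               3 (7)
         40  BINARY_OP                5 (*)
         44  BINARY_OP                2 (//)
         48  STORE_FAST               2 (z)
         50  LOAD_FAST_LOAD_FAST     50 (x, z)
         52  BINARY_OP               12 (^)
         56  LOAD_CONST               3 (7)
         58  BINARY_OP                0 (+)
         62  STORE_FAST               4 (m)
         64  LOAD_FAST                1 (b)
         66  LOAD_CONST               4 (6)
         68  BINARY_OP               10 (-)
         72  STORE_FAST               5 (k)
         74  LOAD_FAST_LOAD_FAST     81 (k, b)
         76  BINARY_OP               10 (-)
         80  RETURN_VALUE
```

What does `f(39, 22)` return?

LOAD_FAST_LOAD_FAST b,a → push 22,39. Stack: [22, 39]
BINARY_OP - → 22 - 39 = -17. Stack: [-17]
STORE_FAST z → z=-17. Stack: []
LOAD_CONST → push 1. Stack: [1]
LOAD_FAST a → push 39. Stack: [1, 39]
BINARY_OP ^ → 1 ^ 39 = 38. Stack: [38]
STORE_FAST z → z=38. Stack: []
LOAD_FAST_LOAD_FAST a,a → push 39,39. Stack: [39, 39]
BINARY_OP - → 39 - 39 = 0. Stack: [0]
STORE_FAST x → x=0. Stack: []
LOAD_FAST z → push 38. Stack: [38]
LOAD_CONST → push 3. Stack: [38, 3]
BINARY_OP * → 38 * 3 = 114. Stack: [114]
LOAD_FAST a → push 39. Stack: [114, 39]
LOAD_CONST → push 7. Stack: [114, 39, 7]
BINARY_OP * → 39 * 7 = 273. Stack: [114, 273]
BINARY_OP // → 114 // 273 = 0. Stack: [0]
STORE_FAST z → z=0. Stack: []
LOAD_FAST_LOAD_FAST x,z → push 0,0. Stack: [0, 0]
BINARY_OP ^ → 0 ^ 0 = 0. Stack: [0]
LOAD_CONST → push 7. Stack: [0, 7]
BINARY_OP + → 0 + 7 = 7. Stack: [7]
STORE_FAST m → m=7. Stack: []
LOAD_FAST b → push 22. Stack: [22]
LOAD_CONST → push 6. Stack: [22, 6]
BINARY_OP - → 22 - 6 = 16. Stack: [16]
STORE_FAST k → k=16. Stack: []
LOAD_FAST_LOAD_FAST k,b → push 16,22. Stack: [16, 22]
BINARY_OP - → 16 - 22 = -6. Stack: [-6]
RETURN_VALUE → return -6.

-6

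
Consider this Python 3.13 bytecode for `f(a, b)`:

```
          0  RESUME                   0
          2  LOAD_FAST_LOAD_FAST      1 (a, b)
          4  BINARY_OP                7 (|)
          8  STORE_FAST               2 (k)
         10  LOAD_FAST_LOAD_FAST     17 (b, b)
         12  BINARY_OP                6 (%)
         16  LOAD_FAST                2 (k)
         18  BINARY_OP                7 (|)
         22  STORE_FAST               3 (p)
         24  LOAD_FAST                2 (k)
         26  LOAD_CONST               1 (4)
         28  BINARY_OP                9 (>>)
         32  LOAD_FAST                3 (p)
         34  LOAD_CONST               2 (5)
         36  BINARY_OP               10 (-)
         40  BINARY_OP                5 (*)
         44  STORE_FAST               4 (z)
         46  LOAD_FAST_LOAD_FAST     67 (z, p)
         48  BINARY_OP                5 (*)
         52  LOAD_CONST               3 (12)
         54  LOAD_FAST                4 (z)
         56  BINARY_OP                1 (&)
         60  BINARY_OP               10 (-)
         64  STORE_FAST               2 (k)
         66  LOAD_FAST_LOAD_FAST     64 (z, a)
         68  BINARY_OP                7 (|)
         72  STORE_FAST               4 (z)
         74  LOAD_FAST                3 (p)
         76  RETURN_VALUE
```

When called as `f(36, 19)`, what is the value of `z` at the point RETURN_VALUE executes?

LOAD_FAST_LOAD_FAST a,b → push 36,19. Stack: [36, 19]
BINARY_OP | → 36 | 19 = 55. Stack: [55]
STORE_FAST k → k=55. Stack: []
LOAD_FAST_LOAD_FAST b,b → push 19,19. Stack: [19, 19]
BINARY_OP % → 19 % 19 = 0. Stack: [0]
LOAD_FAST k → push 55. Stack: [0, 55]
BINARY_OP | → 0 | 55 = 55. Stack: [55]
STORE_FAST p → p=55. Stack: []
LOAD_FAST k → push 55. Stack: [55]
LOAD_CONST → push 4. Stack: [55, 4]
BINARY_OP >> → 55 >> 4 = 3. Stack: [3]
LOAD_FAST p → push 55. Stack: [3, 55]
LOAD_CONST → push 5. Stack: [3, 55, 5]
BINARY_OP - → 55 - 5 = 50. Stack: [3, 50]
BINARY_OP * → 3 * 50 = 150. Stack: [150]
STORE_FAST z → z=150. Stack: []
LOAD_FAST_LOAD_FAST z,p → push 150,55. Stack: [150, 55]
BINARY_OP * → 150 * 55 = 8250. Stack: [8250]
LOAD_CONST → push 12. Stack: [8250, 12]
LOAD_FAST z → push 150. Stack: [8250, 12, 150]
BINARY_OP & → 12 & 150 = 4. Stack: [8250, 4]
BINARY_OP - → 8250 - 4 = 8246. Stack: [8246]
STORE_FAST k → k=8246. Stack: []
LOAD_FAST_LOAD_FAST z,a → push 150,36. Stack: [150, 36]
BINARY_OP | → 150 | 36 = 182. Stack: [182]
STORE_FAST z → z=182. Stack: []
LOAD_FAST p → push 55. Stack: [55]
RETURN_VALUE → return 55.

182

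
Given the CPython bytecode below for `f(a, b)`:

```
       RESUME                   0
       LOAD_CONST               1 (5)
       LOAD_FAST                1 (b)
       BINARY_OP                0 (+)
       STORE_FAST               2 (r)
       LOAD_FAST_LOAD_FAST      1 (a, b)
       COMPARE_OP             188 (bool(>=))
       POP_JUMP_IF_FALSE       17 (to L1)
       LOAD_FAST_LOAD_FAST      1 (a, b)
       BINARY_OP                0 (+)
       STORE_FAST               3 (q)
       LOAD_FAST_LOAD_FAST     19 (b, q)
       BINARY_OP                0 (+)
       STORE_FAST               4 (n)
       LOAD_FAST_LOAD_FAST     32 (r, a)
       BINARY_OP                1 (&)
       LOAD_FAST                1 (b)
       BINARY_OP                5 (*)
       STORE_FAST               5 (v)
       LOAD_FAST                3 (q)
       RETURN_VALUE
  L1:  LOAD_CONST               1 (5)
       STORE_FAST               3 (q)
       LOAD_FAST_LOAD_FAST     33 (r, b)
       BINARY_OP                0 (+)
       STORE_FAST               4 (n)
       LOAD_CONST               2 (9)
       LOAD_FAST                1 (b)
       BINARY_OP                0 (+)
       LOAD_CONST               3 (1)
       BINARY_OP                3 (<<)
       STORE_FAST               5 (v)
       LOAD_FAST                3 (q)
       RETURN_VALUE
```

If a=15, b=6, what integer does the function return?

21

LOAD_CONST → push 5. Stack: [5]
LOAD_FAST b → push 6. Stack: [5, 6]
BINARY_OP + → 5 + 6 = 11. Stack: [11]
STORE_FAST r → r=11. Stack: []
LOAD_FAST_LOAD_FAST a,b → push 15,6. Stack: [15, 6]
COMPARE_OP bool(>=) → 15 vs 6 = True. Stack: [True]
POP_JUMP_IF_FALSE → pop True; no jump. Stack: []
LOAD_FAST_LOAD_FAST a,b → push 15,6. Stack: [15, 6]
BINARY_OP + → 15 + 6 = 21. Stack: [21]
STORE_FAST q → q=21. Stack: []
LOAD_FAST_LOAD_FAST b,q → push 6,21. Stack: [6, 21]
BINARY_OP + → 6 + 21 = 27. Stack: [27]
STORE_FAST n → n=27. Stack: []
LOAD_FAST_LOAD_FAST r,a → push 11,15. Stack: [11, 15]
BINARY_OP & → 11 & 15 = 11. Stack: [11]
LOAD_FAST b → push 6. Stack: [11, 6]
BINARY_OP * → 11 * 6 = 66. Stack: [66]
STORE_FAST v → v=66. Stack: []
LOAD_FAST q → push 21. Stack: [21]
RETURN_VALUE → return 21.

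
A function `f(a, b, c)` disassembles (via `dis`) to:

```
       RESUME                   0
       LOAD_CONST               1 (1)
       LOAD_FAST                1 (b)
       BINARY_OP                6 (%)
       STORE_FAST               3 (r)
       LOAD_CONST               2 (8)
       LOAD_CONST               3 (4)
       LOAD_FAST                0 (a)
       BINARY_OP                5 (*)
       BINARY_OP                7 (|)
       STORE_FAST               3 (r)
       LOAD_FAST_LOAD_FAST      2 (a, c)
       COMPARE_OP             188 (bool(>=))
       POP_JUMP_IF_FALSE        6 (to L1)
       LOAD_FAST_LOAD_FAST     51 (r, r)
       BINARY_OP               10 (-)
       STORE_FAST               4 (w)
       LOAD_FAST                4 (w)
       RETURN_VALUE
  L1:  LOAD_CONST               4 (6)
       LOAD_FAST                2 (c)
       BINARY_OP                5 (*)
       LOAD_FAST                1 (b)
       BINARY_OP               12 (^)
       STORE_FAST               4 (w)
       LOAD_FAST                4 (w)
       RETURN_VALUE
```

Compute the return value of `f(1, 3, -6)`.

LOAD_CONST → push 1. Stack: [1]
LOAD_FAST b → push 3. Stack: [1, 3]
BINARY_OP % → 1 % 3 = 1. Stack: [1]
STORE_FAST r → r=1. Stack: []
LOAD_CONST → push 8. Stack: [8]
LOAD_CONST → push 4. Stack: [8, 4]
LOAD_FAST a → push 1. Stack: [8, 4, 1]
BINARY_OP * → 4 * 1 = 4. Stack: [8, 4]
BINARY_OP | → 8 | 4 = 12. Stack: [12]
STORE_FAST r → r=12. Stack: []
LOAD_FAST_LOAD_FAST a,c → push 1,-6. Stack: [1, -6]
COMPARE_OP bool(>=) → 1 vs -6 = True. Stack: [True]
POP_JUMP_IF_FALSE → pop True; no jump. Stack: []
LOAD_FAST_LOAD_FAST r,r → push 12,12. Stack: [12, 12]
BINARY_OP - → 12 - 12 = 0. Stack: [0]
STORE_FAST w → w=0. Stack: []
LOAD_FAST w → push 0. Stack: [0]
RETURN_VALUE → return 0.

0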